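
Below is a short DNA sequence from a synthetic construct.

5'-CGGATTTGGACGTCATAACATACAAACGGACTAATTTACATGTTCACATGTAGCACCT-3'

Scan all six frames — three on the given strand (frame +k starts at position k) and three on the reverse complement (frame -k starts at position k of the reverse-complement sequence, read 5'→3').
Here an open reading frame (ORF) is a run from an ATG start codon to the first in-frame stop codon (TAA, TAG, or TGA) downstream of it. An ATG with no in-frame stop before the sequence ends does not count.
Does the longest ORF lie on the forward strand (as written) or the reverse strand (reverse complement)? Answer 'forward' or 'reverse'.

reverse

Reverse complement (5'→3'): AGGTGCTACATGTGAACATGTAAATTAGTCCGTTTGTATGTTATGACGTCCAAATCCG
Frame +1: CGG ATT TGG ACG TCA TAA CAT ACA AAC GGA CTA ATT TAC ATG TTC ACA TGT AGC ACC — no ATG→stop ORF.
Frame +2: GGA TTT GGA CGT CAT AAC ATA CAA ACG GAC TAA TTT ACA TGT TCA CAT GTA GCA CCT — no ATG→stop ORF.
Frame +3: GAT TTG GAC GTC ATA ACA TAC AAA CGG ACT AAT TTA CAT GTT CAC ATG TAG CAC — ATG at 48, stop TAG at 51 → 6 nt.
Frame -1: AGG TGC TAC ATG TGA ACA TGT AAA TTA GTC CGT TTG TAT GTT ATG ACG TCC AAA TCC — ATG at 10, stop TGA at 13 → 6 nt.
Frame -2: GGT GCT ACA TGT GAA CAT GTA AAT TAG TCC GTT TGT ATG TTA TGA CGT CCA AAT CCG — ATG at 38, stop TGA at 44 → 9 nt.
Frame -3: GTG CTA CAT GTG AAC ATG TAA ATT AGT CCG TTT GTA TGT TAT GAC GTC CAA ATC — ATG at 18, stop TAA at 21 → 6 nt.
Forward-strand max 6 nt; reverse-strand max 9 nt. The reverse strand has the longer ORF.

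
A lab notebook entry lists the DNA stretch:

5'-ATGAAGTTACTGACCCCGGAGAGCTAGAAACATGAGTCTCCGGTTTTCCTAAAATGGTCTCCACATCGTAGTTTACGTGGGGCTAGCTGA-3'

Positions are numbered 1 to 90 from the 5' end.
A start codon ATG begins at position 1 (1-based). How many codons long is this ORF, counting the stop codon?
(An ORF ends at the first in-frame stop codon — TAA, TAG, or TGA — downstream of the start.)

9

Codons from position 1: ATG (1–3), AAG (4–6), TTA (7–9), CTG (10–12), ACC (13–15), CCG (16–18), GAG (19–21), AGC (22–24), TAG (25–27).
TAG is the first in-frame stop; that's 9 codons including the stop.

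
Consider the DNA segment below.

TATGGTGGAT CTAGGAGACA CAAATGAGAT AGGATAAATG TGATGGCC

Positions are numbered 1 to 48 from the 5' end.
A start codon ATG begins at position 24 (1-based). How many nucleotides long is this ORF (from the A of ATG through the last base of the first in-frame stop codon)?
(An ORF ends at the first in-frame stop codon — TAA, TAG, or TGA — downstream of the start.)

9

Codons from position 24: ATG (24–26), AGA (27–29), TAG (30–32).
TAG is the first in-frame stop; ORF spans 24–32, 9 nucleotides.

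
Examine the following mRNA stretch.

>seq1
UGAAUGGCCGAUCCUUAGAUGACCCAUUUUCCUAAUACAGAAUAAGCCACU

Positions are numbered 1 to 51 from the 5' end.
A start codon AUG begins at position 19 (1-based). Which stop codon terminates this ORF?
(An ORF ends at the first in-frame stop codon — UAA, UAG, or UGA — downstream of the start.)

UAA

Codons from position 19: AUG (19–21), ACC (22–24), CAU (25–27), UUU (28–30), CCU (31–33), AAU (34–36), ACA (37–39), GAA (40–42), UAA (43–45).
The first in-frame stop codon is UAA.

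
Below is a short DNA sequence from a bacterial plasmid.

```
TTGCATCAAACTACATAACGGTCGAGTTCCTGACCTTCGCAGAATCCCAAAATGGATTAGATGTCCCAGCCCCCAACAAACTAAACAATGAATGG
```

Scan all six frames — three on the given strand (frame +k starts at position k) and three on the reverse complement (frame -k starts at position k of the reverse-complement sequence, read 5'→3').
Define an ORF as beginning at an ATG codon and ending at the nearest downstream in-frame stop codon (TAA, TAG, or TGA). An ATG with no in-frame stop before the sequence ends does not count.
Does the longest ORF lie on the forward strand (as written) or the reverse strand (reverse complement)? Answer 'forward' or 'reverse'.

Reverse complement (5'→3'): CCATTCATTGTTTAGTTTGTTGGGGGCTGGGACATCTAATCCATTTTGGGATTCTGCGAAGGTCAGGAACTCGACCGTTATGTAGTTTGATGCAA
Frame +1: TTG CAT CAA ACT ACA TAA CGG TCG AGT TCC TGA CCT TCG CAG AAT CCC AAA ATG GAT TAG ATG TCC CAG CCC CCA ACA AAC TAA ACA ATG AAT — ATG at 52, stop TAG at 58 → 9 nt; ATG at 61, stop TAA at 82 → 24 nt.
Frame +2: TGC ATC AAA CTA CAT AAC GGT CGA GTT CCT GAC CTT CGC AGA ATC CCA AAA TGG ATT AGA TGT CCC AGC CCC CAA CAA ACT AAA CAA TGA ATG — no ATG→stop ORF.
Frame +3: GCA TCA AAC TAC ATA ACG GTC GAG TTC CTG ACC TTC GCA GAA TCC CAA AAT GGA TTA GAT GTC CCA GCC CCC AAC AAA CTA AAC AAT GAA TGG — no ATG→stop ORF.
Frame -1: CCA TTC ATT GTT TAG TTT GTT GGG GGC TGG GAC ATC TAA TCC ATT TTG GGA TTC TGC GAA GGT CAG GAA CTC GAC CGT TAT GTA GTT TGA TGC — no ATG→stop ORF.
Frame -2: CAT TCA TTG TTT AGT TTG TTG GGG GCT GGG ACA TCT AAT CCA TTT TGG GAT TCT GCG AAG GTC AGG AAC TCG ACC GTT ATG TAG TTT GAT GCA — ATG at 80, stop TAG at 83 → 6 nt.
Frame -3: ATT CAT TGT TTA GTT TGT TGG GGG CTG GGA CAT CTA ATC CAT TTT GGG ATT CTG CGA AGG TCA GGA ACT CGA CCG TTA TGT AGT TTG ATG CAA — no ATG→stop ORF.
Forward-strand max 24 nt; reverse-strand max 6 nt. The forward strand has the longer ORF.

forward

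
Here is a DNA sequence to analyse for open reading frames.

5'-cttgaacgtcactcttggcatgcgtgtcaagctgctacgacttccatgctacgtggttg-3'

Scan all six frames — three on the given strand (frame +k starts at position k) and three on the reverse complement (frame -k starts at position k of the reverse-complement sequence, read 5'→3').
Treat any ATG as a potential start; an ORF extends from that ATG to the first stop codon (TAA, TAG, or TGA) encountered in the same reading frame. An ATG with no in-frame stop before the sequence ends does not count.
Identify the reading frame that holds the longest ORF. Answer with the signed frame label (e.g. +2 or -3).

-1

Reverse complement (5'→3'): CAACCACGTAGCATGGAAGTCGTAGCAGCTTGACACGCATGCCAAGAGTGACGTTCAAG
Frame +1: CTT GAA CGT CAC TCT TGG CAT GCG TGT CAA GCT GCT ACG ACT TCC ATG CTA CGT GGT — no ATG→stop ORF.
Frame +2: TTG AAC GTC ACT CTT GGC ATG CGT GTC AAG CTG CTA CGA CTT CCA TGC TAC GTG GTT — no ATG→stop ORF.
Frame +3: TGA ACG TCA CTC TTG GCA TGC GTG TCA AGC TGC TAC GAC TTC CAT GCT ACG TGG TTG — no ATG→stop ORF.
Frame -1: CAA CCA CGT AGC ATG GAA GTC GTA GCA GCT TGA CAC GCA TGC CAA GAG TGA CGT TCA — ATG at 13, stop TGA at 31 → 21 nt.
Frame -2: AAC CAC GTA GCA TGG AAG TCG TAG CAG CTT GAC ACG CAT GCC AAG AGT GAC GTT CAA — no ATG→stop ORF.
Frame -3: ACC ACG TAG CAT GGA AGT CGT AGC AGC TTG ACA CGC ATG CCA AGA GTG ACG TTC AAG — no ATG→stop ORF.
Longest ORF is 21 nt in frame -1 (positions 13–33).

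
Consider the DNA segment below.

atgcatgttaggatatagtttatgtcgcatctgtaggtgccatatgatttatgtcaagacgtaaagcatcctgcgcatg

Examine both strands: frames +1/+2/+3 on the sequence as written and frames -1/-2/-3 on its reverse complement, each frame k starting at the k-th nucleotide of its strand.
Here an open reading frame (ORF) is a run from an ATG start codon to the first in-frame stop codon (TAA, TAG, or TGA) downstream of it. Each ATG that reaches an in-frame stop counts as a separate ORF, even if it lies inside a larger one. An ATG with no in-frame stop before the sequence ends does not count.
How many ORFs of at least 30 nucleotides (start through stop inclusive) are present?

Reverse complement (5'→3'): CATGCGCAGGATGCTTTACGTCTTGACATAAATCATATGGCACCTACAGATGCGACATAAACTATATCCTAACATGCAT
Frame +1: ATG CAT GTT AGG ATA TAG TTT ATG TCG CAT CTG TAG GTG CCA TAT GAT TTA TGT CAA GAC GTA AAG CAT CCT GCG CAT — ATG at 1, stop TAG at 16 → 18 nt; ATG at 22, stop TAG at 34 → 15 nt.
Frame +2: TGC ATG TTA GGA TAT AGT TTA TGT CGC ATC TGT AGG TGC CAT ATG ATT TAT GTC AAG ACG TAA AGC ATC CTG CGC ATG — ATG at 5, stop TAA at 62 → 60 nt; ATG at 44, stop TAA at 62 → 21 nt.
Frame +3: GCA TGT TAG GAT ATA GTT TAT GTC GCA TCT GTA GGT GCC ATA TGA TTT ATG TCA AGA CGT AAA GCA TCC TGC GCA — no ATG→stop ORF.
Frame -1: CAT GCG CAG GAT GCT TTA CGT CTT GAC ATA AAT CAT ATG GCA CCT ACA GAT GCG ACA TAA ACT ATA TCC TAA CAT GCA — ATG at 37, stop TAA at 58 → 24 nt.
Frame -2: ATG CGC AGG ATG CTT TAC GTC TTG ACA TAA ATC ATA TGG CAC CTA CAG ATG CGA CAT AAA CTA TAT CCT AAC ATG CAT — ATG at 2, stop TAA at 29 → 30 nt; ATG at 11, stop TAA at 29 → 21 nt.
Frame -3: TGC GCA GGA TGC TTT ACG TCT TGA CAT AAA TCA TAT GGC ACC TAC AGA TGC GAC ATA AAC TAT ATC CTA ACA TGC — no ATG→stop ORF.
ORFs ≥ 30 nucleotides: frame +2 5–64 (60 nucleotides), frame -2 2–31 (30 nucleotides). Count = 2.

2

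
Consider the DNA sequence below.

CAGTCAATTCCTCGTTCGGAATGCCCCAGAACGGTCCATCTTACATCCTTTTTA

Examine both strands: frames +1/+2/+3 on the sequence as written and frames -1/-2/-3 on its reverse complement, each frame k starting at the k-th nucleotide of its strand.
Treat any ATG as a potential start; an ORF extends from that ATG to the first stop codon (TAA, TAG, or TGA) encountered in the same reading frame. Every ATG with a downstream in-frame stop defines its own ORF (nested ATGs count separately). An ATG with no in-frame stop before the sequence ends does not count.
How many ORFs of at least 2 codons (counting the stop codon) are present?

Reverse complement (5'→3'): TAAAAAGGATGTAAGATGGACCGTTCTGGGGCATTCCGAACGAGGAATTGACTG
Frame +1: CAG TCA ATT CCT CGT TCG GAA TGC CCC AGA ACG GTC CAT CTT ACA TCC TTT TTA — no ATG→stop ORF.
Frame +2: AGT CAA TTC CTC GTT CGG AAT GCC CCA GAA CGG TCC ATC TTA CAT CCT TTT — no ATG→stop ORF.
Frame +3: GTC AAT TCC TCG TTC GGA ATG CCC CAG AAC GGT CCA TCT TAC ATC CTT TTT — no ATG→stop ORF.
Frame -1: TAA AAA GGA TGT AAG ATG GAC CGT TCT GGG GCA TTC CGA ACG AGG AAT TGA CTG — ATG at 16, stop TGA at 49 → 36 nt.
Frame -2: AAA AAG GAT GTA AGA TGG ACC GTT CTG GGG CAT TCC GAA CGA GGA ATT GAC — no ATG→stop ORF.
Frame -3: AAA AGG ATG TAA GAT GGA CCG TTC TGG GGC ATT CCG AAC GAG GAA TTG ACT — ATG at 9, stop TAA at 12 → 6 nt.
ORFs ≥ 2 codons: frame -1 16–51 (12 codons), frame -3 9–14 (2 codons). Count = 2.

2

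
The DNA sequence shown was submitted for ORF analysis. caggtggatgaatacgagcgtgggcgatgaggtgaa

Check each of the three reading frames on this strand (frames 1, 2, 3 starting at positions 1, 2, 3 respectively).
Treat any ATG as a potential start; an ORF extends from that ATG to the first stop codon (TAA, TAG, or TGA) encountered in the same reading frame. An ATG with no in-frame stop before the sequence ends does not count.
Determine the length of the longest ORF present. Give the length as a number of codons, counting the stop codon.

3

Frame 1: CAG GTG GAT GAA TAC GAG CGT GGG CGA TGA GGT GAA — no ATG→stop ORF.
Frame 2: AGG TGG ATG AAT ACG AGC GTG GGC GAT GAG GTG — no ATG→stop ORF.
Frame 3: GGT GGA TGA ATA CGA GCG TGG GCG ATG AGG TGA — ATG at 27, stop TGA at 33 → 9 nt.
Longest: frame 3, positions 27–35, 9 nt = 3 codons = 2 aa. → 3 codons.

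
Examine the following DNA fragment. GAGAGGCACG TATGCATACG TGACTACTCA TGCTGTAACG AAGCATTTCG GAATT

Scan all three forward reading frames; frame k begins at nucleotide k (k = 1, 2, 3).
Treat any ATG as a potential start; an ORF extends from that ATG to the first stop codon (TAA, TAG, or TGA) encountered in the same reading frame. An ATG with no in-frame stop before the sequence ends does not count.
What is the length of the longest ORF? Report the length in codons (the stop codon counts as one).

Frame 1: GAG AGG CAC GTA TGC ATA CGT GAC TAC TCA TGC TGT AAC GAA GCA TTT CGG AAT — no ATG→stop ORF.
Frame 2: AGA GGC ACG TAT GCA TAC GTG ACT ACT CAT GCT GTA ACG AAG CAT TTC GGA ATT — no ATG→stop ORF.
Frame 3: GAG GCA CGT ATG CAT ACG TGA CTA CTC ATG CTG TAA CGA AGC ATT TCG GAA — ATG at 12, stop TGA at 21 → 12 nt; ATG at 30, stop TAA at 36 → 9 nt.
Longest: frame 3, positions 12–23, 12 nt = 4 codons = 3 aa. → 4 codons.

4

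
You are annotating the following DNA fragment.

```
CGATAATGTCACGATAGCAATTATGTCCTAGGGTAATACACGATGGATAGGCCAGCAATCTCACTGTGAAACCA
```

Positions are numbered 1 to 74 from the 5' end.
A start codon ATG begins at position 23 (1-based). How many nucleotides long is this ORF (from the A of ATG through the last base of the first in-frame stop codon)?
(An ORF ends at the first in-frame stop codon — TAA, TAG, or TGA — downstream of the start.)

9

Codons from position 23: ATG (23–25), TCC (26–28), TAG (29–31).
TAG is the first in-frame stop; ORF spans 23–31, 9 nucleotides.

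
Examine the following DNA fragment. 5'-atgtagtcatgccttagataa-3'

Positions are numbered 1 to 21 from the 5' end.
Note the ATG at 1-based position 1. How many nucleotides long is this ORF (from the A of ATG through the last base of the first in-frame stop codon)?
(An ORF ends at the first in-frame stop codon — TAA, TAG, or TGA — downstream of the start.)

6

Codons from position 1: ATG (1–3), TAG (4–6).
TAG is the first in-frame stop; ORF spans 1–6, 6 nucleotides.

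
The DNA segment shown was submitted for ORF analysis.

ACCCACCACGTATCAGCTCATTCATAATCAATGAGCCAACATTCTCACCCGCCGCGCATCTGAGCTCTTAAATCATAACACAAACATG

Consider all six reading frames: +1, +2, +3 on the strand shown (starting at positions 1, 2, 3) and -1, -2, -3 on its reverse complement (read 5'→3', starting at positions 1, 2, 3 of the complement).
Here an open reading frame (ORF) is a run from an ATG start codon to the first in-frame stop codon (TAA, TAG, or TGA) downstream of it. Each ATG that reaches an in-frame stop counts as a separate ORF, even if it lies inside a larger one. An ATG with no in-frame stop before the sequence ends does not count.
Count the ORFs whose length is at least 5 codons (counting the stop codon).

Reverse complement (5'→3'): CATGTTTGTGTTATGATTTAAGAGCTCAGATGCGCGGCGGGTGAGAATGTTGGCTCATTGATTATGAATGAGCTGATACGTGGTGGGT
Frame +1: ACC CAC CAC GTA TCA GCT CAT TCA TAA TCA ATG AGC CAA CAT TCT CAC CCG CCG CGC ATC TGA GCT CTT AAA TCA TAA CAC AAA CAT — ATG at 31, stop TGA at 61 → 33 nt.
Frame +2: CCC ACC ACG TAT CAG CTC ATT CAT AAT CAA TGA GCC AAC ATT CTC ACC CGC CGC GCA TCT GAG CTC TTA AAT CAT AAC ACA AAC ATG — no ATG→stop ORF.
Frame +3: CCA CCA CGT ATC AGC TCA TTC ATA ATC AAT GAG CCA ACA TTC TCA CCC GCC GCG CAT CTG AGC TCT TAA ATC ATA ACA CAA ACA — no ATG→stop ORF.
Frame -1: CAT GTT TGT GTT ATG ATT TAA GAG CTC AGA TGC GCG GCG GGT GAG AAT GTT GGC TCA TTG ATT ATG AAT GAG CTG ATA CGT GGT GGG — ATG at 13, stop TAA at 19 → 9 nt.
Frame -2: ATG TTT GTG TTA TGA TTT AAG AGC TCA GAT GCG CGG CGG GTG AGA ATG TTG GCT CAT TGA TTA TGA ATG AGC TGA TAC GTG GTG GGT — ATG at 2, stop TGA at 14 → 15 nt; ATG at 47, stop TGA at 59 → 15 nt; ATG at 68, stop TGA at 74 → 9 nt.
Frame -3: TGT TTG TGT TAT GAT TTA AGA GCT CAG ATG CGC GGC GGG TGA GAA TGT TGG CTC ATT GAT TAT GAA TGA GCT GAT ACG TGG TGG — ATG at 30, stop TGA at 42 → 15 nt.
ORFs ≥ 5 codons: frame +1 31–63 (11 codons), frame -2 2–16 (5 codons), frame -2 47–61 (5 codons), frame -3 30–44 (5 codons). Count = 4.

4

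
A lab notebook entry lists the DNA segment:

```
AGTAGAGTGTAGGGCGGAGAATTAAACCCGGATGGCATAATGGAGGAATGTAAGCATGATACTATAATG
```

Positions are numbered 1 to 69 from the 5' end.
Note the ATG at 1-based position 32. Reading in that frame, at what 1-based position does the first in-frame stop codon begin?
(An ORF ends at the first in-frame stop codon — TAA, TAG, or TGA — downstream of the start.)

Codons from position 32: ATG (32–34), GCA (35–37), TAA (38–40).
TAA is a stop codon; it begins at position 38.

38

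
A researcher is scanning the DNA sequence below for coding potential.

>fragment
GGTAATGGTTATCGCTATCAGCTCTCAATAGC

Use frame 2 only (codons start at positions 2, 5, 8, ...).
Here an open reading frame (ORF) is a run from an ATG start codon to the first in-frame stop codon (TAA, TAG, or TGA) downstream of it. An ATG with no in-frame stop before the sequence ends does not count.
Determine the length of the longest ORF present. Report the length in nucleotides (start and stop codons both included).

Frame 2: GTA ATG GTT ATC GCT ATC AGC TCT CAA TAG — ATG at 5, stop TAG at 29 → 27 nt.
Longest: frame 2, positions 5–31, 27 nt = 9 codons = 8 aa. → 27 nucleotides.

27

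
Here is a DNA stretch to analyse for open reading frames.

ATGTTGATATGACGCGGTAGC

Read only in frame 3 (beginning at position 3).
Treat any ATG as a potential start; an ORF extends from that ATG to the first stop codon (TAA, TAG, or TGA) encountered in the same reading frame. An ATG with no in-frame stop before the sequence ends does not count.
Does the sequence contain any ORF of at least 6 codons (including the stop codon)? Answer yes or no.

Frame 3: GTT GAT ATG ACG CGG TAG — ATG at 9, stop TAG at 18 → 12 nt.
Largest ORF found is 4 codons < 6, so no.

no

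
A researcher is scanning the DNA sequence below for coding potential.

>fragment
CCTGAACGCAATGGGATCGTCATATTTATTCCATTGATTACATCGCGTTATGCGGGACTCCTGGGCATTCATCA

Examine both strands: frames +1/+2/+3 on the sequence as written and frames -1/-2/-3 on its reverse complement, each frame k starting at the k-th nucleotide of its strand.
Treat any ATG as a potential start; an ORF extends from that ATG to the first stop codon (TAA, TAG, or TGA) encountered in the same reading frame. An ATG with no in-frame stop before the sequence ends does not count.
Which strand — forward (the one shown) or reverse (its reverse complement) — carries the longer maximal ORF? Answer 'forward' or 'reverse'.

Reverse complement (5'→3'): TGATGAATGCCCAGGAGTCCCGCATAACGCGATGTAATCAATGGAATAAATATGACGATCCCATTGCGTTCAGG
Frame +1: CCT GAA CGC AAT GGG ATC GTC ATA TTT ATT CCA TTG ATT ACA TCG CGT TAT GCG GGA CTC CTG GGC ATT CAT — no ATG→stop ORF.
Frame +2: CTG AAC GCA ATG GGA TCG TCA TAT TTA TTC CAT TGA TTA CAT CGC GTT ATG CGG GAC TCC TGG GCA TTC ATC — ATG at 11, stop TGA at 35 → 27 nt.
Frame +3: TGA ACG CAA TGG GAT CGT CAT ATT TAT TCC ATT GAT TAC ATC GCG TTA TGC GGG ACT CCT GGG CAT TCA TCA — no ATG→stop ORF.
Frame -1: TGA TGA ATG CCC AGG AGT CCC GCA TAA CGC GAT GTA ATC AAT GGA ATA AAT ATG ACG ATC CCA TTG CGT TCA — ATG at 7, stop TAA at 25 → 21 nt.
Frame -2: GAT GAA TGC CCA GGA GTC CCG CAT AAC GCG ATG TAA TCA ATG GAA TAA ATA TGA CGA TCC CAT TGC GTT CAG — ATG at 32, stop TAA at 35 → 6 nt; ATG at 41, stop TAA at 47 → 9 nt.
Frame -3: ATG AAT GCC CAG GAG TCC CGC ATA ACG CGA TGT AAT CAA TGG AAT AAA TAT GAC GAT CCC ATT GCG TTC AGG — no ATG→stop ORF.
Forward-strand max 27 nt; reverse-strand max 21 nt. The forward strand has the longer ORF.

forward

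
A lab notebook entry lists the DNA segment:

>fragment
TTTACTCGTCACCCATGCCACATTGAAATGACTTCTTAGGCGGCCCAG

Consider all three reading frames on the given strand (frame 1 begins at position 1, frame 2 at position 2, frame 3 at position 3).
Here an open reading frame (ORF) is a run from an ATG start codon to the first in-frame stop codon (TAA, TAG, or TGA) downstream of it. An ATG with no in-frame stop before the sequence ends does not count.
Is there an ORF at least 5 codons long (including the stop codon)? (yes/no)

no

Frame 1: TTT ACT CGT CAC CCA TGC CAC ATT GAA ATG ACT TCT TAG GCG GCC CAG — ATG at 28, stop TAG at 37 → 12 nt.
Frame 2: TTA CTC GTC ACC CAT GCC ACA TTG AAA TGA CTT CTT AGG CGG CCC — no ATG→stop ORF.
Frame 3: TAC TCG TCA CCC ATG CCA CAT TGA AAT GAC TTC TTA GGC GGC CCA — ATG at 15, stop TGA at 24 → 12 nt.
Largest ORF found is 4 codons < 5, so no.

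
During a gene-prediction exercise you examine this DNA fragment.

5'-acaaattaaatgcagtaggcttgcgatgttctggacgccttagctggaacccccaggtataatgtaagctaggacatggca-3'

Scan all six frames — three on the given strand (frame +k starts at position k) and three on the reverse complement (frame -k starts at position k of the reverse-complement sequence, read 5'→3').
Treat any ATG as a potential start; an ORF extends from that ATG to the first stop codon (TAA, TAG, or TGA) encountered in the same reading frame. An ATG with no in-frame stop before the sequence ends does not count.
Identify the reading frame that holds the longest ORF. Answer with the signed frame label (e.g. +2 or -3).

+2

Reverse complement (5'→3'): TGCCATGTCCTAGCTTACATTATACCTGGGGGTTCCAGCTAAGGCGTCCAGAACATCGCAAGCCTACTGCATTTAATTTGT
Frame +1: ACA AAT TAA ATG CAG TAG GCT TGC GAT GTT CTG GAC GCC TTA GCT GGA ACC CCC AGG TAT AAT GTA AGC TAG GAC ATG GCA — ATG at 10, stop TAG at 16 → 9 nt.
Frame +2: CAA ATT AAA TGC AGT AGG CTT GCG ATG TTC TGG ACG CCT TAG CTG GAA CCC CCA GGT ATA ATG TAA GCT AGG ACA TGG — ATG at 26, stop TAG at 41 → 18 nt; ATG at 62, stop TAA at 65 → 6 nt.
Frame +3: AAA TTA AAT GCA GTA GGC TTG CGA TGT TCT GGA CGC CTT AGC TGG AAC CCC CAG GTA TAA TGT AAG CTA GGA CAT GGC — no ATG→stop ORF.
Frame -1: TGC CAT GTC CTA GCT TAC ATT ATA CCT GGG GGT TCC AGC TAA GGC GTC CAG AAC ATC GCA AGC CTA CTG CAT TTA ATT TGT — no ATG→stop ORF.
Frame -2: GCC ATG TCC TAG CTT ACA TTA TAC CTG GGG GTT CCA GCT AAG GCG TCC AGA ACA TCG CAA GCC TAC TGC ATT TAA TTT — ATG at 5, stop TAG at 11 → 9 nt.
Frame -3: CCA TGT CCT AGC TTA CAT TAT ACC TGG GGG TTC CAG CTA AGG CGT CCA GAA CAT CGC AAG CCT ACT GCA TTT AAT TTG — no ATG→stop ORF.
Longest ORF is 18 nt in frame +2 (positions 26–43).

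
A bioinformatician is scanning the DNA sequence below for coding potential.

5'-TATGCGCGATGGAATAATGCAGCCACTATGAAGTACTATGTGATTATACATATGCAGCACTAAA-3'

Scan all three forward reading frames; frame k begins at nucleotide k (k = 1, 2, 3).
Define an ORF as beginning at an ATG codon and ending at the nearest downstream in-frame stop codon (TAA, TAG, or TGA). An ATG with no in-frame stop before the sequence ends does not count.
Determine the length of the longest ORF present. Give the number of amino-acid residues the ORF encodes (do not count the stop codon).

Frame 1: TAT GCG CGA TGG AAT AAT GCA GCC ACT ATG AAG TAC TAT GTG ATT ATA CAT ATG CAG CAC TAA — ATG at 28, stop TAA at 61 → 36 nt; ATG at 52, stop TAA at 61 → 12 nt.
Frame 2: ATG CGC GAT GGA ATA ATG CAG CCA CTA TGA AGT ACT ATG TGA TTA TAC ATA TGC AGC ACT AAA — ATG at 2, stop TGA at 29 → 30 nt; ATG at 17, stop TGA at 29 → 15 nt; ATG at 38, stop TGA at 41 → 6 nt.
Frame 3: TGC GCG ATG GAA TAA TGC AGC CAC TAT GAA GTA CTA TGT GAT TAT ACA TAT GCA GCA CTA — ATG at 9, stop TAA at 15 → 9 nt.
Longest: frame 1, positions 28–63, 36 nt = 12 codons = 11 aa. → 11 amino acids.

11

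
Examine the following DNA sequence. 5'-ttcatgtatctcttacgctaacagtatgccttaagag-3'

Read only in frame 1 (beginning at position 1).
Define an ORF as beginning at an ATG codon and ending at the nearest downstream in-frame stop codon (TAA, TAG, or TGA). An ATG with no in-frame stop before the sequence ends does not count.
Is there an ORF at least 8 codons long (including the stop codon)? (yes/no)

no

Frame 1: TTC ATG TAT CTC TTA CGC TAA CAG TAT GCC TTA AGA — ATG at 4, stop TAA at 19 → 18 nt.
Largest ORF found is 6 codons < 8, so no.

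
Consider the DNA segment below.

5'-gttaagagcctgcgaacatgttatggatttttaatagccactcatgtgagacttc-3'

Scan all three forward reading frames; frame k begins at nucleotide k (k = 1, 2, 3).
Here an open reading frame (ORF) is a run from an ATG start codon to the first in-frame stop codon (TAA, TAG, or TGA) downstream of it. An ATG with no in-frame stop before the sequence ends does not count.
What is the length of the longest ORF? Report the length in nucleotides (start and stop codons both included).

12

Frame 1: GTT AAG AGC CTG CGA ACA TGT TAT GGA TTT TTA ATA GCC ACT CAT GTG AGA CTT — no ATG→stop ORF.
Frame 2: TTA AGA GCC TGC GAA CAT GTT ATG GAT TTT TAA TAG CCA CTC ATG TGA GAC TTC — ATG at 23, stop TAA at 32 → 12 nt; ATG at 44, stop TGA at 47 → 6 nt.
Frame 3: TAA GAG CCT GCG AAC ATG TTA TGG ATT TTT AAT AGC CAC TCA TGT GAG ACT — no ATG→stop ORF.
Longest: frame 2, positions 23–34, 12 nt = 4 codons = 3 aa. → 12 nucleotides.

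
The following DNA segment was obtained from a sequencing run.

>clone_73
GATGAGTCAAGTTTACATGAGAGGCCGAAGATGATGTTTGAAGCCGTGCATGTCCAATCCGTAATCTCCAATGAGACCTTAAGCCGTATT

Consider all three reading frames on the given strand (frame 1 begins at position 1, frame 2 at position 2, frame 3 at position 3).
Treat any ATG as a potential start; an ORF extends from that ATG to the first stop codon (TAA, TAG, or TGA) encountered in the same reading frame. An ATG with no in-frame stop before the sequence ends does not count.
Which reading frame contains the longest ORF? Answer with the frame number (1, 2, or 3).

2

Frame 1: GAT GAG TCA AGT TTA CAT GAG AGG CCG AAG ATG ATG TTT GAA GCC GTG CAT GTC CAA TCC GTA ATC TCC AAT GAG ACC TTA AGC CGT ATT — no ATG→stop ORF.
Frame 2: ATG AGT CAA GTT TAC ATG AGA GGC CGA AGA TGA TGT TTG AAG CCG TGC ATG TCC AAT CCG TAA TCT CCA ATG AGA CCT TAA GCC GTA — ATG at 2, stop TGA at 32 → 33 nt; ATG at 17, stop TGA at 32 → 18 nt; ATG at 50, stop TAA at 62 → 15 nt; ATG at 71, stop TAA at 80 → 12 nt.
Frame 3: TGA GTC AAG TTT ACA TGA GAG GCC GAA GAT GAT GTT TGA AGC CGT GCA TGT CCA ATC CGT AAT CTC CAA TGA GAC CTT AAG CCG TAT — no ATG→stop ORF.
Longest ORF is 33 nt in frame 2 (positions 2–34).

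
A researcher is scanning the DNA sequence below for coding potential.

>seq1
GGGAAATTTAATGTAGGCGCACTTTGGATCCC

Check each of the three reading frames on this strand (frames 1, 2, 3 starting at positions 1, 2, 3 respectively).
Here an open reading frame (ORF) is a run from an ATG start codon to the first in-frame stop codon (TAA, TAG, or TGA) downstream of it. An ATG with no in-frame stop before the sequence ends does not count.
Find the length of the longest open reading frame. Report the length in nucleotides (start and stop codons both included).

Frame 1: GGG AAA TTT AAT GTA GGC GCA CTT TGG ATC — no ATG→stop ORF.
Frame 2: GGA AAT TTA ATG TAG GCG CAC TTT GGA TCC — ATG at 11, stop TAG at 14 → 6 nt.
Frame 3: GAA ATT TAA TGT AGG CGC ACT TTG GAT CCC — no ATG→stop ORF.
Longest: frame 2, positions 11–16, 6 nt = 2 codons = 1 aa. → 6 nucleotides.

6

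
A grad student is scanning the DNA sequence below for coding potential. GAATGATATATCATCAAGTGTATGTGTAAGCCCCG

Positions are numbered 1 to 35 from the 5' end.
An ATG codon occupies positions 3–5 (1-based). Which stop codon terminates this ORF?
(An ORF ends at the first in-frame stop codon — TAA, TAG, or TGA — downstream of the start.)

TAA

Codons from position 3: ATG (3–5), ATA (6–8), TAT (9–11), CAT (12–14), CAA (15–17), GTG (18–20), TAT (21–23), GTG (24–26), TAA (27–29).
The first in-frame stop codon is TAA.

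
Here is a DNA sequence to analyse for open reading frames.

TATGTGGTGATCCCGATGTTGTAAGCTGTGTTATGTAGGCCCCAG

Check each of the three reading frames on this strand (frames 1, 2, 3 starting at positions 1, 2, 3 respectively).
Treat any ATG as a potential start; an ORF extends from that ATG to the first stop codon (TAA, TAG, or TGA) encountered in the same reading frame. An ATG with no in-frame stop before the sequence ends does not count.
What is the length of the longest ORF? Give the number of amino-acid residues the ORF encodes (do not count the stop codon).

2

Frame 1: TAT GTG GTG ATC CCG ATG TTG TAA GCT GTG TTA TGT AGG CCC CAG — ATG at 16, stop TAA at 22 → 9 nt.
Frame 2: ATG TGG TGA TCC CGA TGT TGT AAG CTG TGT TAT GTA GGC CCC — ATG at 2, stop TGA at 8 → 9 nt.
Frame 3: TGT GGT GAT CCC GAT GTT GTA AGC TGT GTT ATG TAG GCC CCA — ATG at 33, stop TAG at 36 → 6 nt.
Longest: frame 1, positions 16–24, 9 nt = 3 codons = 2 aa. → 2 amino acids.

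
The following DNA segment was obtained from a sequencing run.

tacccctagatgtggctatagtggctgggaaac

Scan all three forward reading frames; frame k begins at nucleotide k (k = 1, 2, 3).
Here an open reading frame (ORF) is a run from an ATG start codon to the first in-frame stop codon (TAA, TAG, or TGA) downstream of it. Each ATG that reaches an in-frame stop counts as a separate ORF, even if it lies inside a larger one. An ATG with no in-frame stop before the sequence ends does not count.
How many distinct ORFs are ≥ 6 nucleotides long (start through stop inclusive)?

Frame 1: TAC CCC TAG ATG TGG CTA TAG TGG CTG GGA AAC — ATG at 10, stop TAG at 19 → 12 nt.
Frame 2: ACC CCT AGA TGT GGC TAT AGT GGC TGG GAA — no ATG→stop ORF.
Frame 3: CCC CTA GAT GTG GCT ATA GTG GCT GGG AAA — no ATG→stop ORF.
ORFs ≥ 6 nucleotides: frame 1 10–21 (12 nucleotides). Count = 1.

1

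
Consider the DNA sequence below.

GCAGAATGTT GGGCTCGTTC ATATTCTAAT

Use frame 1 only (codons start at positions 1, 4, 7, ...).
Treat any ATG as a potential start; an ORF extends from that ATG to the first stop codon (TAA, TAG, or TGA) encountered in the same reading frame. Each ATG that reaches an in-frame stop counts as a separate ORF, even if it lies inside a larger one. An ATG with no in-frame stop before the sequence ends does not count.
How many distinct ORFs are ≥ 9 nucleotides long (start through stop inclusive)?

Frame 1: GCA GAA TGT TGG GCT CGT TCA TAT TCT AAT — no ATG→stop ORF.
No ORF reaches 9 nucleotides. Count = 0.

0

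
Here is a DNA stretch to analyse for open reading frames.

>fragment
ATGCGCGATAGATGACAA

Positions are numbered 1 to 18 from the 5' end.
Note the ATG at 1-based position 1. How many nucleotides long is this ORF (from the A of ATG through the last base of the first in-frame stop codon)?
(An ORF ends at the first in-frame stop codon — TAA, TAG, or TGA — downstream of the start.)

15

Codons from position 1: ATG (1–3), CGC (4–6), GAT (7–9), AGA (10–12), TGA (13–15).
TGA is the first in-frame stop; ORF spans 1–15, 15 nucleotides.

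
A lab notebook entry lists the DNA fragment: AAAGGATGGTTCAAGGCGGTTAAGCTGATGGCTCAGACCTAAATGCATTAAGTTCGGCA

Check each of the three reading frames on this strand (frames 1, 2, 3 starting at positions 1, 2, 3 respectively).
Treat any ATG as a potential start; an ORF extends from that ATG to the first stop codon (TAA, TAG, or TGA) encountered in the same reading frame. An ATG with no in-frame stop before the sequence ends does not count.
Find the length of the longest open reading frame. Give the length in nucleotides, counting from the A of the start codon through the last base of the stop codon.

18

Frame 1: AAA GGA TGG TTC AAG GCG GTT AAG CTG ATG GCT CAG ACC TAA ATG CAT TAA GTT CGG — ATG at 28, stop TAA at 40 → 15 nt; ATG at 43, stop TAA at 49 → 9 nt.
Frame 2: AAG GAT GGT TCA AGG CGG TTA AGC TGA TGG CTC AGA CCT AAA TGC ATT AAG TTC GGC — no ATG→stop ORF.
Frame 3: AGG ATG GTT CAA GGC GGT TAA GCT GAT GGC TCA GAC CTA AAT GCA TTA AGT TCG GCA — ATG at 6, stop TAA at 21 → 18 nt.
Longest: frame 3, positions 6–23, 18 nt = 6 codons = 5 aa. → 18 nucleotides.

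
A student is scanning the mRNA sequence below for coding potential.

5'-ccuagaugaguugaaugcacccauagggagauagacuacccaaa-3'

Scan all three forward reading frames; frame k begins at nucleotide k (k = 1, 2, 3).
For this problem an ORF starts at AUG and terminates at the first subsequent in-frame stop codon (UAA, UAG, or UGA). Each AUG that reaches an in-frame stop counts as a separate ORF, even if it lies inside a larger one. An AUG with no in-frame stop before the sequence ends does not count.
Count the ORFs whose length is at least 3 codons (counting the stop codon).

2

Frame 1: CCU AGA UGA GUU GAA UGC ACC CAU AGG GAG AUA GAC UAC CCA — no AUG→stop ORF.
Frame 2: CUA GAU GAG UUG AAU GCA CCC AUA GGG AGA UAG ACU ACC CAA — no AUG→stop ORF.
Frame 3: UAG AUG AGU UGA AUG CAC CCA UAG GGA GAU AGA CUA CCC AAA — AUG at 6, stop UGA at 12 → 9 nt; AUG at 15, stop UAG at 24 → 12 nt.
ORFs ≥ 3 codons: frame 3 6–14 (3 codons), frame 3 15–26 (4 codons). Count = 2.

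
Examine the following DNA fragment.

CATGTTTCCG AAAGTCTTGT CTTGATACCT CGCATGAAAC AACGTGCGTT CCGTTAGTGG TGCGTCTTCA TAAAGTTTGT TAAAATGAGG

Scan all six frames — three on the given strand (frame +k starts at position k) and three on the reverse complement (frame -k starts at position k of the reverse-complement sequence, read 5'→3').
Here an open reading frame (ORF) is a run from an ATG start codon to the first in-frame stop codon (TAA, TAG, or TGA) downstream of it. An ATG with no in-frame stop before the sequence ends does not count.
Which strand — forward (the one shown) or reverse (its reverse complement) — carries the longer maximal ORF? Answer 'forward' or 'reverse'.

forward

Reverse complement (5'→3'): CCTCATTTTAACAAACTTTATGAAGACGCACCACTAACGGAACGCACGTTGTTTCATGCGAGGTATCAAGACAAGACTTTCGGAAACATG
Frame +1: CAT GTT TCC GAA AGT CTT GTC TTG ATA CCT CGC ATG AAA CAA CGT GCG TTC CGT TAG TGG TGC GTC TTC ATA AAG TTT GTT AAA ATG AGG — ATG at 34, stop TAG at 55 → 24 nt.
Frame +2: ATG TTT CCG AAA GTC TTG TCT TGA TAC CTC GCA TGA AAC AAC GTG CGT TCC GTT AGT GGT GCG TCT TCA TAA AGT TTG TTA AAA TGA — ATG at 2, stop TGA at 23 → 24 nt.
Frame +3: TGT TTC CGA AAG TCT TGT CTT GAT ACC TCG CAT GAA ACA ACG TGC GTT CCG TTA GTG GTG CGT CTT CAT AAA GTT TGT TAA AAT GAG — no ATG→stop ORF.
Frame -1: CCT CAT TTT AAC AAA CTT TAT GAA GAC GCA CCA CTA ACG GAA CGC ACG TTG TTT CAT GCG AGG TAT CAA GAC AAG ACT TTC GGA AAC ATG — no ATG→stop ORF.
Frame -2: CTC ATT TTA ACA AAC TTT ATG AAG ACG CAC CAC TAA CGG AAC GCA CGT TGT TTC ATG CGA GGT ATC AAG ACA AGA CTT TCG GAA ACA — ATG at 20, stop TAA at 35 → 18 nt.
Frame -3: TCA TTT TAA CAA ACT TTA TGA AGA CGC ACC ACT AAC GGA ACG CAC GTT GTT TCA TGC GAG GTA TCA AGA CAA GAC TTT CGG AAA CAT — no ATG→stop ORF.
Forward-strand max 24 nt; reverse-strand max 18 nt. The forward strand has the longer ORF.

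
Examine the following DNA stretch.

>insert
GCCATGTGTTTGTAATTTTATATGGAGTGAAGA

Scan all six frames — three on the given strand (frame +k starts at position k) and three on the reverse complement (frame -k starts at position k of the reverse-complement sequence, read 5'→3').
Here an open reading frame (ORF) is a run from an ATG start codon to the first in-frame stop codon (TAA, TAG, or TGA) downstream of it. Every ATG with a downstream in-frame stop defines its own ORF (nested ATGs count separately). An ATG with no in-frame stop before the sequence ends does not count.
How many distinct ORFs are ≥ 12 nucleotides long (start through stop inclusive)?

Reverse complement (5'→3'): TCTTCACTCCATATAAAATTACAAACACATGGC
Frame +1: GCC ATG TGT TTG TAA TTT TAT ATG GAG TGA AGA — ATG at 4, stop TAA at 13 → 12 nt; ATG at 22, stop TGA at 28 → 9 nt.
Frame +2: CCA TGT GTT TGT AAT TTT ATA TGG AGT GAA — no ATG→stop ORF.
Frame +3: CAT GTG TTT GTA ATT TTA TAT GGA GTG AAG — no ATG→stop ORF.
Frame -1: TCT TCA CTC CAT ATA AAA TTA CAA ACA CAT GGC — no ATG→stop ORF.
Frame -2: CTT CAC TCC ATA TAA AAT TAC AAA CAC ATG — no ATG→stop ORF.
Frame -3: TTC ACT CCA TAT AAA ATT ACA AAC ACA TGG — no ATG→stop ORF.
ORFs ≥ 12 nucleotides: frame +1 4–15 (12 nucleotides). Count = 1.

1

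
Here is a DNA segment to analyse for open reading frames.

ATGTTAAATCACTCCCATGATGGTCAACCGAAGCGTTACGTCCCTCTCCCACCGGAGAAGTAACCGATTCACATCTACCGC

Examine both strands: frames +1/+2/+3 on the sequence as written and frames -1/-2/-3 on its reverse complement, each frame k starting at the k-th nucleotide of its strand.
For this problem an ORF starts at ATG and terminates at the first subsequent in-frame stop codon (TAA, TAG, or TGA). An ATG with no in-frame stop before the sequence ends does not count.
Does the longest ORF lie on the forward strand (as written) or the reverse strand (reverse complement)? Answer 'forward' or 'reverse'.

forward

Reverse complement (5'→3'): GCGGTAGATGTGAATCGGTTACTTCTCCGGTGGGAGAGGGACGTAACGCTTCGGTTGACCATCATGGGAGTGATTTAACAT
Frame +1: ATG TTA AAT CAC TCC CAT GAT GGT CAA CCG AAG CGT TAC GTC CCT CTC CCA CCG GAG AAG TAA CCG ATT CAC ATC TAC CGC — ATG at 1, stop TAA at 61 → 63 nt.
Frame +2: TGT TAA ATC ACT CCC ATG ATG GTC AAC CGA AGC GTT ACG TCC CTC TCC CAC CGG AGA AGT AAC CGA TTC ACA TCT ACC — no ATG→stop ORF.
Frame +3: GTT AAA TCA CTC CCA TGA TGG TCA ACC GAA GCG TTA CGT CCC TCT CCC ACC GGA GAA GTA ACC GAT TCA CAT CTA CCG — no ATG→stop ORF.
Frame -1: GCG GTA GAT GTG AAT CGG TTA CTT CTC CGG TGG GAG AGG GAC GTA ACG CTT CGG TTG ACC ATC ATG GGA GTG ATT TAA CAT — ATG at 64, stop TAA at 76 → 15 nt.
Frame -2: CGG TAG ATG TGA ATC GGT TAC TTC TCC GGT GGG AGA GGG ACG TAA CGC TTC GGT TGA CCA TCA TGG GAG TGA TTT AAC — ATG at 8, stop TGA at 11 → 6 nt.
Frame -3: GGT AGA TGT GAA TCG GTT ACT TCT CCG GTG GGA GAG GGA CGT AAC GCT TCG GTT GAC CAT CAT GGG AGT GAT TTA ACA — no ATG→stop ORF.
Forward-strand max 63 nt; reverse-strand max 15 nt. The forward strand has the longer ORF.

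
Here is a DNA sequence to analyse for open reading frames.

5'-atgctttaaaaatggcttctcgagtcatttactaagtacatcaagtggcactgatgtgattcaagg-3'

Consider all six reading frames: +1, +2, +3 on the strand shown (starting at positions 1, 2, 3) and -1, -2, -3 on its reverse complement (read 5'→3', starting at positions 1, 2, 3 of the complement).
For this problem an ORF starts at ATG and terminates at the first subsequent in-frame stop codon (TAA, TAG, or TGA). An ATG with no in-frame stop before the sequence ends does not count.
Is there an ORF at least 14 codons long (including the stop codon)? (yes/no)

no

Reverse complement (5'→3'): CCTTGAATCACATCAGTGCCACTTGATGTACTTAGTAAATGACTCGAGAAGCCATTTTTAAAGCAT
Frame +1: ATG CTT TAA AAA TGG CTT CTC GAG TCA TTT ACT AAG TAC ATC AAG TGG CAC TGA TGT GAT TCA AGG — ATG at 1, stop TAA at 7 → 9 nt.
Frame +2: TGC TTT AAA AAT GGC TTC TCG AGT CAT TTA CTA AGT ACA TCA AGT GGC ACT GAT GTG ATT CAA — no ATG→stop ORF.
Frame +3: GCT TTA AAA ATG GCT TCT CGA GTC ATT TAC TAA GTA CAT CAA GTG GCA CTG ATG TGA TTC AAG — ATG at 12, stop TAA at 33 → 24 nt; ATG at 54, stop TGA at 57 → 6 nt.
Frame -1: CCT TGA ATC ACA TCA GTG CCA CTT GAT GTA CTT AGT AAA TGA CTC GAG AAG CCA TTT TTA AAG CAT — no ATG→stop ORF.
Frame -2: CTT GAA TCA CAT CAG TGC CAC TTG ATG TAC TTA GTA AAT GAC TCG AGA AGC CAT TTT TAA AGC — ATG at 26, stop TAA at 59 → 36 nt.
Frame -3: TTG AAT CAC ATC AGT GCC ACT TGA TGT ACT TAG TAA ATG ACT CGA GAA GCC ATT TTT AAA GCA — no ATG→stop ORF.
Largest ORF found is 12 codons < 14, so no.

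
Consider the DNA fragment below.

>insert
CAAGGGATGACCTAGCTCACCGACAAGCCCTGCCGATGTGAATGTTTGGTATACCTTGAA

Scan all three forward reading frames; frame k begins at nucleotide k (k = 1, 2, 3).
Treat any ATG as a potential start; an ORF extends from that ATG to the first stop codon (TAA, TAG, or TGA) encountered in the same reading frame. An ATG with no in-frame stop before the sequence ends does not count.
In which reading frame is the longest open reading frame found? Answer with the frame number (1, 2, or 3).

Frame 1: CAA GGG ATG ACC TAG CTC ACC GAC AAG CCC TGC CGA TGT GAA TGT TTG GTA TAC CTT GAA — ATG at 7, stop TAG at 13 → 9 nt.
Frame 2: AAG GGA TGA CCT AGC TCA CCG ACA AGC CCT GCC GAT GTG AAT GTT TGG TAT ACC TTG — no ATG→stop ORF.
Frame 3: AGG GAT GAC CTA GCT CAC CGA CAA GCC CTG CCG ATG TGA ATG TTT GGT ATA CCT TGA — ATG at 36, stop TGA at 39 → 6 nt; ATG at 42, stop TGA at 57 → 18 nt.
Longest ORF is 18 nt in frame 3 (positions 42–59).

3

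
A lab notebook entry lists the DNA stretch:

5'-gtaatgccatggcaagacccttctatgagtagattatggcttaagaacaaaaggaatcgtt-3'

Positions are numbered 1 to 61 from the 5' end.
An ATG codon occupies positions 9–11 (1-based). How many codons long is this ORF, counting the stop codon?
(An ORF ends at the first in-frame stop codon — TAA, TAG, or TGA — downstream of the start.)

Codons from position 9: ATG (9–11), GCA (12–14), AGA (15–17), CCC (18–20), TTC (21–23), TAT (24–26), GAG (27–29), TAG (30–32).
TAG is the first in-frame stop; that's 8 codons including the stop.

8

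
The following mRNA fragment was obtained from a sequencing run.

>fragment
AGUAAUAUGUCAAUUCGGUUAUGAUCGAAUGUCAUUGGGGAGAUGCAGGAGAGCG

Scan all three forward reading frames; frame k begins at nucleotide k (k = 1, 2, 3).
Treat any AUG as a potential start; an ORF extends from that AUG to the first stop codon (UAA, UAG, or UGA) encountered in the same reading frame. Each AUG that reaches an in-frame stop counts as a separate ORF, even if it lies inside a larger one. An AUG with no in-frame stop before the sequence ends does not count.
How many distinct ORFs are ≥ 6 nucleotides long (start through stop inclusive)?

1

Frame 1: AGU AAU AUG UCA AUU CGG UUA UGA UCG AAU GUC AUU GGG GAG AUG CAG GAG AGC — AUG at 7, stop UGA at 22 → 18 nt.
Frame 2: GUA AUA UGU CAA UUC GGU UAU GAU CGA AUG UCA UUG GGG AGA UGC AGG AGA GCG — no AUG→stop ORF.
Frame 3: UAA UAU GUC AAU UCG GUU AUG AUC GAA UGU CAU UGG GGA GAU GCA GGA GAG — no AUG→stop ORF.
ORFs ≥ 6 nucleotides: frame 1 7–24 (18 nucleotides). Count = 1.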